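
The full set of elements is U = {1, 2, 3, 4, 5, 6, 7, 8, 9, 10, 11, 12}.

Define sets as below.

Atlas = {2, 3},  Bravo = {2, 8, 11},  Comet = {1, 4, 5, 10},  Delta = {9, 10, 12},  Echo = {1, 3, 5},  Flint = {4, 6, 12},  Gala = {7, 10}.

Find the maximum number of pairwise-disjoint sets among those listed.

4

Bravo, Echo, Flint, Gala are pairwise disjoint (Bravo={2,8,11}; Echo={1,3,5}; Flint={4,6,12}; Gala={7,10}).
Every remaining set overlaps one of these, and no 5 of the listed sets are pairwise disjoint, so 4 is the maximum.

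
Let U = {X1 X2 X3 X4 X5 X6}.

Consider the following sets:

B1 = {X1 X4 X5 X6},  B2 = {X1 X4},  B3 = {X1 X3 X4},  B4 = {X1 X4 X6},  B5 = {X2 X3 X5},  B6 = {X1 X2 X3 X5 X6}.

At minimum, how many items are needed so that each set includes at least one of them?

2

H = {X2, X4} meets every set (each contains at least one member of H), and |H| = 2.
The sets B4, B5 are pairwise disjoint, so any hitting set needs a separate item for each — at least 2. Hence 2 is optimal.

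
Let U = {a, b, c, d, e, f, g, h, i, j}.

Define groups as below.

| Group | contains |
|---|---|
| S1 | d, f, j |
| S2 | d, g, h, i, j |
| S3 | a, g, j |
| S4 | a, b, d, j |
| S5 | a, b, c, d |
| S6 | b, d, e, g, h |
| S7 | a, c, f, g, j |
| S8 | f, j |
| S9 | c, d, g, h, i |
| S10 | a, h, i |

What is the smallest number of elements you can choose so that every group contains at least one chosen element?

3

The 3 elements {b, h, j} hit every group.
No choice of 2 elements meets every group, so 3 is the minimum.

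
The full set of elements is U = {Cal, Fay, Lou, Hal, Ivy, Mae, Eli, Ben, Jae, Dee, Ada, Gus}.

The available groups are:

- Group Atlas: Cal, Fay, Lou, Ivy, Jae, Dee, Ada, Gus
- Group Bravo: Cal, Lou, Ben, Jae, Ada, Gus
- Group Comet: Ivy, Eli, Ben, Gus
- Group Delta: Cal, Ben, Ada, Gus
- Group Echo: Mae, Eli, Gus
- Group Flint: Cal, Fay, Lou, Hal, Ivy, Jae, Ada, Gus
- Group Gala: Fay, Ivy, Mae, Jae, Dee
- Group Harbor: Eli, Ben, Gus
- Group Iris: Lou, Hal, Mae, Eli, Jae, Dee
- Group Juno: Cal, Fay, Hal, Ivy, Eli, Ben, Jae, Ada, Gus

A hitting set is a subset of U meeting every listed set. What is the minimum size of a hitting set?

2

Take H = {Jae, Gus}. Each listed group contains at least one of these, so H is a hitting set of size 2.
The groups Gala, Harbor are pairwise disjoint, so any hitting set needs a separate element for each — at least 2. Hence 2 is optimal.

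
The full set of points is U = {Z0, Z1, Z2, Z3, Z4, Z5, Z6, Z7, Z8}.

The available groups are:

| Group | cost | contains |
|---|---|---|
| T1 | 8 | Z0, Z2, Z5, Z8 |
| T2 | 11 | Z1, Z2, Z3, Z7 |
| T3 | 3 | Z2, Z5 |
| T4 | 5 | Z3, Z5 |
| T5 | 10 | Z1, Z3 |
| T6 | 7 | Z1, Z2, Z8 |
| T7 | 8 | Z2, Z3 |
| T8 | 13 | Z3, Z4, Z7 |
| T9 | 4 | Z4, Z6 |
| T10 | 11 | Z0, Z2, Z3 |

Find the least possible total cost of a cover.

23

T1, T2, T9 together cover every point (T1 ∪ T2 ∪ T9 = {Z0, Z1, Z2, Z3, Z4, Z5, Z6, Z7, Z8}); total cost 8 + 11 + 4 = 23.
The greedy pick T3, T9, T6, T4, T1, T2 costs 38; no covering selection beats 23.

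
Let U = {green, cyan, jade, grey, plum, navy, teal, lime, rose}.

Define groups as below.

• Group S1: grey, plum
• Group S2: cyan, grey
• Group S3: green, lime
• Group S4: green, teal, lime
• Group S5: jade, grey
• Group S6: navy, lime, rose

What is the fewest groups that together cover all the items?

5

S1 and S2 and S4 and S5 and S6 together: S1 ∪ S2 ∪ S4 ∪ S5 ∪ S6 = {green, cyan, jade, grey, plum, navy, teal, lime, rose} — every item is covered.
No 4 of the 6 groups cover everything (all 15 combinations miss at least one item), so 5 is optimal.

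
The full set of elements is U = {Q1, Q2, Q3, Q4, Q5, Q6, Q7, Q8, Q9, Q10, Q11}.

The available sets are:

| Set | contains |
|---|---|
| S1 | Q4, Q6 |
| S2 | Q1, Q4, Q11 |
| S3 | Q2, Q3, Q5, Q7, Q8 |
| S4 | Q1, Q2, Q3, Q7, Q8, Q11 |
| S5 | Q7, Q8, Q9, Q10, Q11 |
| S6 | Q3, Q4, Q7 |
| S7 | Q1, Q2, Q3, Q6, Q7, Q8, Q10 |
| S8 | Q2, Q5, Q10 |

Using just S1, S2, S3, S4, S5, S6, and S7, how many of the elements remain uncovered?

Union of S1, S2, S3, S4, S5, S6, S7 = {Q1, Q2, Q3, Q4, Q5, Q6, Q7, Q8, Q9, Q10, Q11} — that's every element, so 0 are uncovered.

0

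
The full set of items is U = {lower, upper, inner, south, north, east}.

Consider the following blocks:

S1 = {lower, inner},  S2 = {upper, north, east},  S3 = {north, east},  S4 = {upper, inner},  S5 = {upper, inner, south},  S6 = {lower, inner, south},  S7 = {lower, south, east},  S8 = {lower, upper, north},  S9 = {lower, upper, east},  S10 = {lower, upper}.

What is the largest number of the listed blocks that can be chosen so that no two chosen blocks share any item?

2

S3, S4 are pairwise disjoint (S3={north,east}; S4={upper,inner}).
Every remaining block overlaps one of these, and no 3 of the listed blocks are pairwise disjoint, so 2 is the maximum.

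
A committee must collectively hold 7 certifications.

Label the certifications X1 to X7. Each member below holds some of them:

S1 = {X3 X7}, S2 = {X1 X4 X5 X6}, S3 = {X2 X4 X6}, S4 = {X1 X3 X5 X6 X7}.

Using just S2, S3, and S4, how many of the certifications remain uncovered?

0

Union of S2, S3, S4 = {X1, X2, X3, X4, X5, X6, X7} — that's every certification, so 0 are uncovered.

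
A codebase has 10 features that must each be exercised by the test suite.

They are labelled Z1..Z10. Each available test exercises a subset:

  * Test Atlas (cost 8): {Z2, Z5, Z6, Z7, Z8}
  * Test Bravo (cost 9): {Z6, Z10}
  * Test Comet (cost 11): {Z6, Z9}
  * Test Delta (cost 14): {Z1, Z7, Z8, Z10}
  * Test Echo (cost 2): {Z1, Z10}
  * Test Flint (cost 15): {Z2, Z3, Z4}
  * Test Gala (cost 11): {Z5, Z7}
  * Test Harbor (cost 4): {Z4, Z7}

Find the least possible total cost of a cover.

36

Atlas, Comet, Echo, Flint together cover every feature (Atlas ∪ Comet ∪ Echo ∪ Flint = {Z1, Z2, Z3, Z4, Z5, Z6, Z7, Z8, Z9, Z10}); total cost 8 + 11 + 2 + 15 = 36.
The greedy pick Echo, Atlas, Harbor, Comet, Flint costs 40; no covering selection beats 36.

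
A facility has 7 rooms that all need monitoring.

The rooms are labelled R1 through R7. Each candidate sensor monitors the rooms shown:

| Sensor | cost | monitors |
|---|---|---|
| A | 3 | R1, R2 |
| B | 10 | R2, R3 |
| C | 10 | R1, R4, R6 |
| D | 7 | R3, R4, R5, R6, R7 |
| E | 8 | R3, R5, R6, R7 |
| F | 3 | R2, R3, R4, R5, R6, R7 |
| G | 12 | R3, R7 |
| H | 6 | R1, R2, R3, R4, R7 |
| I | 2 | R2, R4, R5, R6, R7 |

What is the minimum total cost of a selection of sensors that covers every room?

A, F together cover every room (A ∪ F = {R1, R2, R3, R4, R5, R6, R7}); total cost 3 + 3 = 6.
The greedy pick I, A, F costs 8; no covering selection beats 6.

6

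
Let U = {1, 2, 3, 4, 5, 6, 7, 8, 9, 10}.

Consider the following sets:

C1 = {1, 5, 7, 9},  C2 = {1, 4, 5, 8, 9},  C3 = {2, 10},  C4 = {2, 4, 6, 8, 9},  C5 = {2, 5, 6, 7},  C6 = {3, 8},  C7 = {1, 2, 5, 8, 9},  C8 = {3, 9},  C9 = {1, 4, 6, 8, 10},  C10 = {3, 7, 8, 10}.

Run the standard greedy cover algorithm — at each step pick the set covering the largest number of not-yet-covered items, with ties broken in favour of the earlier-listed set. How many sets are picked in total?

Greedy: pick C2 (covers 5 new) → pick C5 (covers 3 new) → pick C10 (covers 2 new). Total picks: 3.

3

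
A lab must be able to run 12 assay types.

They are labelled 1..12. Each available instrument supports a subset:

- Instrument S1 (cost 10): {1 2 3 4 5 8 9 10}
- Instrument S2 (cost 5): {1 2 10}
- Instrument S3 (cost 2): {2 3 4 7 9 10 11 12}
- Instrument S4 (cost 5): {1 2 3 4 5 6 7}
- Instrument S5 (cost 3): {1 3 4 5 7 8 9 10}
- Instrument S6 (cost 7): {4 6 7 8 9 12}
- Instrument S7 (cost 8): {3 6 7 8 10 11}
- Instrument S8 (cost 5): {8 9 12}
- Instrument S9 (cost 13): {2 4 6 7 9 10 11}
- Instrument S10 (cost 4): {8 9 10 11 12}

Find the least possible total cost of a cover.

9

S4, S10 together cover every assay (S4 ∪ S10 = {1, 2, 3, 4, 5, 6, 7, 8, 9, 10, 11, 12}); total cost 5 + 4 = 9.
The greedy pick S3, S5, S4 costs 10; no covering selection beats 9.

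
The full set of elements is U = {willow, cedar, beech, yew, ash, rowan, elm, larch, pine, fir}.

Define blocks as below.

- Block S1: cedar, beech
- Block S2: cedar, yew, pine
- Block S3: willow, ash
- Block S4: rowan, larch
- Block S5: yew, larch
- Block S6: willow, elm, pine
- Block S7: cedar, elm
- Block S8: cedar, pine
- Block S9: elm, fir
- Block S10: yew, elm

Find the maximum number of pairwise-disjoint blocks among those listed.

4

S3, S4, S8, S9 are pairwise disjoint (S3={willow,ash}; S4={rowan,larch}; S8={cedar,pine}; S9={elm,fir}).
Every remaining block overlaps one of these, and no 5 of the listed blocks are pairwise disjoint, so 4 is the maximum.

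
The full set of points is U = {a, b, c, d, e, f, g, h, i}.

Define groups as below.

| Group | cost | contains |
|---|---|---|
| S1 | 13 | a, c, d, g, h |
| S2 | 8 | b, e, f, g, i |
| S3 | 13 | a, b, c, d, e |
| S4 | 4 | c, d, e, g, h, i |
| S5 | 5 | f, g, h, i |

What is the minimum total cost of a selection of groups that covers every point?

18

S3, S5 together cover every point (S3 ∪ S5 = {a, b, c, d, e, f, g, h, i}); total cost 13 + 5 = 18.
The greedy pick S4, S2, S1 costs 25; no covering selection beats 18.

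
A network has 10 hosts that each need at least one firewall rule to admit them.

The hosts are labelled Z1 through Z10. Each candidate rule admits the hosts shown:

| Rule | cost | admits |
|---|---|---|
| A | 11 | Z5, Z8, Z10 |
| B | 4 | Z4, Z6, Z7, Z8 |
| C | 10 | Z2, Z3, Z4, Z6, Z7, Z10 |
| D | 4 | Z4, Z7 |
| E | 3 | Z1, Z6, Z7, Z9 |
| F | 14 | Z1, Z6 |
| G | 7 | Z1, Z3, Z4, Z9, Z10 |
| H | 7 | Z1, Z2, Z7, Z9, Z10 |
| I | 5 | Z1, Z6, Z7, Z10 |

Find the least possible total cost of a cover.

24

A, C, E together cover every host (A ∪ C ∪ E = {Z1, Z2, Z3, Z4, Z5, Z6, Z7, Z8, Z9, Z10}); total cost 11 + 10 + 3 = 24.
The greedy pick E, B, C, A costs 28; no covering selection beats 24.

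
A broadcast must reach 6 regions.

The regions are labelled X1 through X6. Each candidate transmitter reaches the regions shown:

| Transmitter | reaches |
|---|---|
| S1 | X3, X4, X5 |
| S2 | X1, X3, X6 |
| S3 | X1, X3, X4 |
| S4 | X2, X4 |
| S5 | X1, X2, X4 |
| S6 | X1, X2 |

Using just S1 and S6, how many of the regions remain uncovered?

Union of S1, S6 = {X1, X2, X3, X4, X5}.
Not covered: X6 — 1 region.

1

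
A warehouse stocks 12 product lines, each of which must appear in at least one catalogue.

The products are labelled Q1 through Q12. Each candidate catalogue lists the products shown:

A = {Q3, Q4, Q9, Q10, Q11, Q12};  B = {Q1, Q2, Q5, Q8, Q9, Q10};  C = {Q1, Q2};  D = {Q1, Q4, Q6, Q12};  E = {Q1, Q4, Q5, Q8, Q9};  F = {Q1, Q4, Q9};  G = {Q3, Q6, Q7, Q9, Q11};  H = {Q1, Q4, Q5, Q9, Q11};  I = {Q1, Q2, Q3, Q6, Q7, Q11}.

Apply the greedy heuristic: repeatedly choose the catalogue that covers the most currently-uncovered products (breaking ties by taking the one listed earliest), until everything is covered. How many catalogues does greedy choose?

Greedy: pick A (covers 6 new) → pick B (covers 4 new) → pick G (covers 2 new). Total picks: 3.

3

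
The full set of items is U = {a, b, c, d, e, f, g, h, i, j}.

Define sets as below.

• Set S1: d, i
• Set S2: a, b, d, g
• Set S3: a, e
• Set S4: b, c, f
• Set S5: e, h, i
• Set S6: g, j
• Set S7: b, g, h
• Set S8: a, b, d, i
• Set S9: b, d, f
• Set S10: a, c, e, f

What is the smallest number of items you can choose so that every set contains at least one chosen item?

4

T = {c, d, e, g} meets every set (each contains at least one member of T), and |T| = 4.
The sets S1, S3, S4, S6 are pairwise disjoint, so any hitting set needs a separate item for each — at least 4. Hence 4 is optimal.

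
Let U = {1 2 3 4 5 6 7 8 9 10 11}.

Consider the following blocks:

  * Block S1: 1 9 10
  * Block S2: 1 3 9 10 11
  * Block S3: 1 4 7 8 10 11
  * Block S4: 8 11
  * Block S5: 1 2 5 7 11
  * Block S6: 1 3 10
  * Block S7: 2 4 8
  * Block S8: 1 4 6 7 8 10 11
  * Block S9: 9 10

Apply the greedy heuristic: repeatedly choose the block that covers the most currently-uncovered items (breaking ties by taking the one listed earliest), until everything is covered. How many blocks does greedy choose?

Greedy: pick S8 (covers 7 new) → pick S2 (covers 2 new) → pick S5 (covers 2 new). Total picks: 3.

3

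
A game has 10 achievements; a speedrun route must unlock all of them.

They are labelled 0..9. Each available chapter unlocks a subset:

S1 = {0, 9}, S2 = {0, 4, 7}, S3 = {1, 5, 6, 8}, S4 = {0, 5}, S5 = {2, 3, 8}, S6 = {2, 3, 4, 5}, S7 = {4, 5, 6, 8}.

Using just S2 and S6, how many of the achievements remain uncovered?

Union of S2, S6 = {0, 2, 3, 4, 5, 7}.
Not covered: 1, 6, 8, 9 — 4 achievements.

4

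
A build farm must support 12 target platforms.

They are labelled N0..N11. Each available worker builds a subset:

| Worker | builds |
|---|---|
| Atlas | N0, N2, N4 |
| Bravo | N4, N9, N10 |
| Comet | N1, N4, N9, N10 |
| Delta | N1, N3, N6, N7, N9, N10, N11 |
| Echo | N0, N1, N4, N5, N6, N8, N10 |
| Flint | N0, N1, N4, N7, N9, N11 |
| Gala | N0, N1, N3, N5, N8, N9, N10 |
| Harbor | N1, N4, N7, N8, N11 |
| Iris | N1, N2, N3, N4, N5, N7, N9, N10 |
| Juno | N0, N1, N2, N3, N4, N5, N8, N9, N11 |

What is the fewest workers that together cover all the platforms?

Delta and Juno together: Delta ∪ Juno = {N0, N1, N2, N3, N4, N5, N6, N7, N8, N9, N10, N11} — every platform is covered.
No single worker has all 12 platforms (the largest, Juno, has 9), so 2 is optimal.

2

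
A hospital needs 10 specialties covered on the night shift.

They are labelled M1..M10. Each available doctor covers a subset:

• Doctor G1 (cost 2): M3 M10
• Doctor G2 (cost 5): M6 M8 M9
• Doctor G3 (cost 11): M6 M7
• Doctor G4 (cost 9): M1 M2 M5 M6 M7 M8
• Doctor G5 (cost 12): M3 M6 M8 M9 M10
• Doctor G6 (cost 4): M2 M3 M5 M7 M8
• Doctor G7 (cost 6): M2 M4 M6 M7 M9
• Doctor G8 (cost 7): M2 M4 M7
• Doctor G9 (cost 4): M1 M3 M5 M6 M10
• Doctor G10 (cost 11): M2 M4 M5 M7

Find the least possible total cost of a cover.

14

G6, G7, G9 together cover every specialty (G6 ∪ G7 ∪ G9 = {M1, M2, M3, M4, M5, M6, M7, M8, M9, M10}); total cost 4 + 6 + 4 = 14.
No covering selection has total cost below 14.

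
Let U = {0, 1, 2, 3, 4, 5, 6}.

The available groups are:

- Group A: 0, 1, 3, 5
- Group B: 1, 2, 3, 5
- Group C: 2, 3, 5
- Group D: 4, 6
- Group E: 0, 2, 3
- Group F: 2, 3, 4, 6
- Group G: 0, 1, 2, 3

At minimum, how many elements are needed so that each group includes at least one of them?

The 2 elements {3, 6} hit every group.
The groups D, G are pairwise disjoint, so any hitting set needs a separate element for each — at least 2. Hence 2 is optimal.

2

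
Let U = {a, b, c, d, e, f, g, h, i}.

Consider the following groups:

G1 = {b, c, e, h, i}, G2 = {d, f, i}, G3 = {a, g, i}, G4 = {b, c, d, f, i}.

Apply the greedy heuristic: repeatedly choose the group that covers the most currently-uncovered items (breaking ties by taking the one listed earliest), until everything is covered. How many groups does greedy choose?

Greedy: pick G1 (covers 5 new) → pick G2 (covers 2 new) → pick G3 (covers 2 new). Total picks: 3.

3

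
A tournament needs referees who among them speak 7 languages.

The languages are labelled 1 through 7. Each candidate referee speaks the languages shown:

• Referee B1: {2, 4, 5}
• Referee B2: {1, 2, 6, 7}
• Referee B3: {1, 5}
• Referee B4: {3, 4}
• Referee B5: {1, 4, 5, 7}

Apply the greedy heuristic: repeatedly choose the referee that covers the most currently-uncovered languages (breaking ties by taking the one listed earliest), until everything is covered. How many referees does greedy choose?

Greedy: pick B2 (covers 4 new) → pick B1 (covers 2 new) → pick B4 (covers 1 new). Total picks: 3.

3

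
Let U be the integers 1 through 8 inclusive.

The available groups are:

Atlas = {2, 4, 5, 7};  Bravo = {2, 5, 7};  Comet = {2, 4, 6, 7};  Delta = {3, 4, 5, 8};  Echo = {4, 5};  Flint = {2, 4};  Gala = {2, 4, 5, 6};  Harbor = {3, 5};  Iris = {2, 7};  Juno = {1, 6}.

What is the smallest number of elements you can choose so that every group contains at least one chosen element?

3

Take H = {2, 5, 6}. Each listed group contains at least one of these, so H is a hitting set of size 3.
The groups Harbor, Iris, Juno are pairwise disjoint, so any hitting set needs a separate element for each — at least 3. Hence 3 is optimal.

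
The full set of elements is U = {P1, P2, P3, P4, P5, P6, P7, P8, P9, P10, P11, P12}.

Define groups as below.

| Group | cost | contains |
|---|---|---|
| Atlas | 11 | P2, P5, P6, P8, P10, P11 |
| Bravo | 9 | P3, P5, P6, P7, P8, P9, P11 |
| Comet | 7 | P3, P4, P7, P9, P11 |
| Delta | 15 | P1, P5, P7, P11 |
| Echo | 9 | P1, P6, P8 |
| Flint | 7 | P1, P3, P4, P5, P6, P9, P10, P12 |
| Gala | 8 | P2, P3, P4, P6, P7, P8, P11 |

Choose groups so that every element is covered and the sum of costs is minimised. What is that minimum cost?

15

Flint, Gala together cover every element (Flint ∪ Gala = {P1, P2, P3, P4, P5, P6, P7, P8, P9, P10, P11, P12}); total cost 7 + 8 = 15.
No covering selection has total cost below 15.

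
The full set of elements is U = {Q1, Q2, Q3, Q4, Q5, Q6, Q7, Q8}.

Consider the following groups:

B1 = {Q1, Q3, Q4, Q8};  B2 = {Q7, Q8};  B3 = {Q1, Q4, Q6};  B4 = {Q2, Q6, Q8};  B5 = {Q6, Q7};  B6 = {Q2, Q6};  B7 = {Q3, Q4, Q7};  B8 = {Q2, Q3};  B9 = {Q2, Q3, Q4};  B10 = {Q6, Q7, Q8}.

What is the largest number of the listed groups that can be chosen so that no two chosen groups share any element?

3

B2, B3, B8 are pairwise disjoint (B2={Q7,Q8}; B3={Q1,Q4,Q6}; B8={Q2,Q3}).
Every remaining group overlaps one of these, and no 4 of the listed groups are pairwise disjoint, so 3 is the maximum.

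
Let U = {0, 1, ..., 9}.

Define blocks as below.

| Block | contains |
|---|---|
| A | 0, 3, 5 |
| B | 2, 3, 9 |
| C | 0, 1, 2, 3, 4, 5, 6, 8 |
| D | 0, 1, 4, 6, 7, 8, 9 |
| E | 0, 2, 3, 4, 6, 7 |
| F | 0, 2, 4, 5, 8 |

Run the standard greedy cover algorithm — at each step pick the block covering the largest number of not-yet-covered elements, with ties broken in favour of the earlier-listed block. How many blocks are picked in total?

Greedy: pick C (covers 8 new) → pick D (covers 2 new). Total picks: 2.

2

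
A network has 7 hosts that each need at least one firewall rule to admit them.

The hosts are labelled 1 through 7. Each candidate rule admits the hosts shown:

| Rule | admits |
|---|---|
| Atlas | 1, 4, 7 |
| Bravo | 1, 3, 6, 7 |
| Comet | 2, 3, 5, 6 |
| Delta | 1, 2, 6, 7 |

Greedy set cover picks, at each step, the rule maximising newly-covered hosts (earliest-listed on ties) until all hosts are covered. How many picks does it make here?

3

Greedy: pick Bravo (covers 4 new) → pick Comet (covers 2 new) → pick Atlas (covers 1 new). Total picks: 3.
(The true minimum cover uses only 2 rules, so greedy is not optimal here.)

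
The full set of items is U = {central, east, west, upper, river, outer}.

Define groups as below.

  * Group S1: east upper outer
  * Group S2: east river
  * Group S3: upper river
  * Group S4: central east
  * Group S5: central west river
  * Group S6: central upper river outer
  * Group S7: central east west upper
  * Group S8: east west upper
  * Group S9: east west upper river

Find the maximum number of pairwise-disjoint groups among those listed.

2

S3, S4 are pairwise disjoint (S3={upper,river}; S4={central,east}).
Every remaining group overlaps one of these, and no 3 of the listed groups are pairwise disjoint, so 2 is the maximum.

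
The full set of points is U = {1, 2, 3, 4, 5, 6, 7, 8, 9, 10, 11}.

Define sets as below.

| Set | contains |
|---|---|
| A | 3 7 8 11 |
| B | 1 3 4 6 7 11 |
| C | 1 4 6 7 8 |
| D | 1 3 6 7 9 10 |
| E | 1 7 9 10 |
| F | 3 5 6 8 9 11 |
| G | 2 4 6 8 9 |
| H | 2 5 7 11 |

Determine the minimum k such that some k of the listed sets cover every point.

D, G, and H cover everything between them: the union {1, 2, 3, 4, 5, 6, 7, 8, 9, 10, 11} is all of U.
No 2 of the 8 sets cover everything (all 28 combinations miss at least one point), so 3 is optimal.

3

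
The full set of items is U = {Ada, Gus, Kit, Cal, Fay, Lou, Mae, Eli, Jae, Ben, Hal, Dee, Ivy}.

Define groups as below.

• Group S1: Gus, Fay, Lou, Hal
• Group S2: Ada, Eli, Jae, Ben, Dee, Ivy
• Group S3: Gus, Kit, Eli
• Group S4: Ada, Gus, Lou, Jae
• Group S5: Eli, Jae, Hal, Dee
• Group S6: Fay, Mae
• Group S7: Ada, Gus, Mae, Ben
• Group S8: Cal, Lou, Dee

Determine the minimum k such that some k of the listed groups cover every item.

5

S1, S2, S3, S6, and S8 cover everything between them: the union {Ada, Gus, Kit, Cal, Fay, Lou, Mae, Eli, Jae, Ben, Hal, Dee, Ivy} is all of U.
No 4 of the 8 groups cover everything (all 70 combinations miss at least one item), so 5 is optimal.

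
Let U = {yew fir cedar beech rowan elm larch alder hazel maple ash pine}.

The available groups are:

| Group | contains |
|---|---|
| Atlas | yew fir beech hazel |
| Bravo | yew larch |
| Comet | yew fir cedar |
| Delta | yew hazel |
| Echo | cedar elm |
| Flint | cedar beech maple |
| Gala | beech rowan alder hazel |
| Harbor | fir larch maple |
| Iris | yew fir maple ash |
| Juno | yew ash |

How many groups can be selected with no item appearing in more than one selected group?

Echo, Gala, Harbor, Juno are pairwise disjoint (Echo={cedar,elm}; Gala={beech,rowan,alder,hazel}; Harbor={fir,larch,maple}; Juno={yew,ash}).
Every remaining group overlaps one of these, and no 5 of the listed groups are pairwise disjoint, so 4 is the maximum.

4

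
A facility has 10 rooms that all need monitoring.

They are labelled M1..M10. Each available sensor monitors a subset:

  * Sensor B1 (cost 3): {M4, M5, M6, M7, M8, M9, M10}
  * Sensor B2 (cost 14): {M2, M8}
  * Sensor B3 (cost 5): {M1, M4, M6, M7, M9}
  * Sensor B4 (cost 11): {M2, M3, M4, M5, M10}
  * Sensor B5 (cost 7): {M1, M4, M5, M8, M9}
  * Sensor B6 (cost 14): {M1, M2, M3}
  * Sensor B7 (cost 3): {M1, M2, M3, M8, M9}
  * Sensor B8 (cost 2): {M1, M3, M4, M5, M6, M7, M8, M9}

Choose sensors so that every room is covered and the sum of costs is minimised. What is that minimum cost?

B1, B7 together cover every room (B1 ∪ B7 = {M1, M2, M3, M4, M5, M6, M7, M8, M9, M10}); total cost 3 + 3 = 6.
The greedy pick B8, B1, B7 costs 8; no covering selection beats 6.

6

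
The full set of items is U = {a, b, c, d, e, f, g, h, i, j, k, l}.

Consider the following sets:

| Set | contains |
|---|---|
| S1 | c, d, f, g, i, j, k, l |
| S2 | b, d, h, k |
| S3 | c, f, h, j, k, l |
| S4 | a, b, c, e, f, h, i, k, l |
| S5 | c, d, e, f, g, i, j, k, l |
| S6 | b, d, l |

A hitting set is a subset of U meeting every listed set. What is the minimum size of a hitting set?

2

The 2 items {b, l} hit every set.
No single item lies in every set, so at least 2 are needed and 2 is optimal.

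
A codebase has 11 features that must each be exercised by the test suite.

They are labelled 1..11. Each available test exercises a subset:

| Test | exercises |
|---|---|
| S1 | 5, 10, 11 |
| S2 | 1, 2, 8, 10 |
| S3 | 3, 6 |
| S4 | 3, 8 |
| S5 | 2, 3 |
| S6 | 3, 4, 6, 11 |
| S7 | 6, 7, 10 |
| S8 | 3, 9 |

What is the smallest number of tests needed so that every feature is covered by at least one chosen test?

S1 and S2 and S6 and S7 and S8 together: S1 ∪ S2 ∪ S6 ∪ S7 ∪ S8 = {1, 2, 3, 4, 5, 6, 7, 8, 9, 10, 11} — every feature is covered.
No 4 of the 8 tests cover everything (all 70 combinations miss at least one feature), so 5 is optimal.

5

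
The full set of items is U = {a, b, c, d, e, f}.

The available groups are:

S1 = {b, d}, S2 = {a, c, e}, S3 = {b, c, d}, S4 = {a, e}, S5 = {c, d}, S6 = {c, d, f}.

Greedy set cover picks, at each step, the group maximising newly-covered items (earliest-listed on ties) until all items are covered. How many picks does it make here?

3

Greedy: pick S2 (covers 3 new) → pick S1 (covers 2 new) → pick S6 (covers 1 new). Total picks: 3.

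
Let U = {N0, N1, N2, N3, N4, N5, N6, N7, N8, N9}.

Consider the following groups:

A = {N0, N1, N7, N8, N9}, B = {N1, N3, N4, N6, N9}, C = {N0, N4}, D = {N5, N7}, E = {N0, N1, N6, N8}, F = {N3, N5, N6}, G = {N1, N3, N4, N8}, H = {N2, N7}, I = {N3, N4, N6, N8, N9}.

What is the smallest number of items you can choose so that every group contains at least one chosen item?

The 3 items {N0, N3, N7} hit every group.
The groups C, F, H are pairwise disjoint, so any hitting set needs a separate item for each — at least 3. Hence 3 is optimal.

3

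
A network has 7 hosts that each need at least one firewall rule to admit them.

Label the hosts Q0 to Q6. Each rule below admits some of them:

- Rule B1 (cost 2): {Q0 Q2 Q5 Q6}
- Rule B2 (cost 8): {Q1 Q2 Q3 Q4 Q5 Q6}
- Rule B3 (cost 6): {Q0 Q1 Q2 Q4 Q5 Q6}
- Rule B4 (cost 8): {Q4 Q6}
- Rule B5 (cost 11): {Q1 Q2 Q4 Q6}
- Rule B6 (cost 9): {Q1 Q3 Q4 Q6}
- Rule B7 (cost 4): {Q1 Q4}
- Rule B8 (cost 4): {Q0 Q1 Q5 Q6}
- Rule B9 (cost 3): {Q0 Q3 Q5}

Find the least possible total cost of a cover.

9

B3, B9 together cover every host (B3 ∪ B9 = {Q0, Q1, Q2, Q3, Q4, Q5, Q6}); total cost 6 + 3 = 9.
No covering selection has total cost below 9.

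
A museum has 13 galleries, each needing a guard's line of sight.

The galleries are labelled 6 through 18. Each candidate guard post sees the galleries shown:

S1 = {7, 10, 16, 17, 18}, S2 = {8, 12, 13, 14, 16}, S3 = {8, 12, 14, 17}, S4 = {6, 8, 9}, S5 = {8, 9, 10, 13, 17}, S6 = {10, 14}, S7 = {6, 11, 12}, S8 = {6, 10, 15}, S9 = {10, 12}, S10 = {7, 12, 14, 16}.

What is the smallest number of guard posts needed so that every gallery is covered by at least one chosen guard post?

5

S1 and S3 and S5 and S7 and S8 together: S1 ∪ S3 ∪ S5 ∪ S7 ∪ S8 = {6, 7, 8, 9, 10, 11, 12, 13, 14, 15, 16, 17, 18} — every gallery is covered.
No 4 of the 10 guard posts cover everything (all 210 combinations miss at least one gallery), so 5 is optimal.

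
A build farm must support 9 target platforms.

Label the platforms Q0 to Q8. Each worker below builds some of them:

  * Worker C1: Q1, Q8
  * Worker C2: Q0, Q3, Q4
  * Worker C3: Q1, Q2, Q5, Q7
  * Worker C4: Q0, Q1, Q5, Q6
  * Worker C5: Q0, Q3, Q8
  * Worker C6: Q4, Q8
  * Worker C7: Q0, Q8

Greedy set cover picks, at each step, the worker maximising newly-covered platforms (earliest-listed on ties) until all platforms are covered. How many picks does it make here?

Greedy: pick C3 (covers 4 new) → pick C2 (covers 3 new) → pick C1 (covers 1 new) → pick C4 (covers 1 new). Total picks: 4.

4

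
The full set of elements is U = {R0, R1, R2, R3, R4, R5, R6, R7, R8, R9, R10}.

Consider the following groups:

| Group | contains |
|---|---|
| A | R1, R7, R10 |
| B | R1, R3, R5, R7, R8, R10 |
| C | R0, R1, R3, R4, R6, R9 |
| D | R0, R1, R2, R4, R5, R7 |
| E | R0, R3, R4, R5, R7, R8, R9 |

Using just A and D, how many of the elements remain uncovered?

4

Union of A, D = {R0, R1, R2, R4, R5, R7, R10}.
Not covered: R3, R6, R8, R9 — 4 elements.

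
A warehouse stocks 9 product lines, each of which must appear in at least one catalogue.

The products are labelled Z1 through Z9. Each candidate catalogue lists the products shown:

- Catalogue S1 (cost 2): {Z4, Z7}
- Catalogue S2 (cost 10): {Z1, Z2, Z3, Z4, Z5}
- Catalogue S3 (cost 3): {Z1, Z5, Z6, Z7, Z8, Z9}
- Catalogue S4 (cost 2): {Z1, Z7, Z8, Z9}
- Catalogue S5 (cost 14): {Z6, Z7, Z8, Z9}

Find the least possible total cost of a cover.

S2, S3 together cover every product (S2 ∪ S3 = {Z1, Z2, Z3, Z4, Z5, Z6, Z7, Z8, Z9}); total cost 10 + 3 = 13.
The greedy pick S3, S1, S2 costs 15; no covering selection beats 13.

13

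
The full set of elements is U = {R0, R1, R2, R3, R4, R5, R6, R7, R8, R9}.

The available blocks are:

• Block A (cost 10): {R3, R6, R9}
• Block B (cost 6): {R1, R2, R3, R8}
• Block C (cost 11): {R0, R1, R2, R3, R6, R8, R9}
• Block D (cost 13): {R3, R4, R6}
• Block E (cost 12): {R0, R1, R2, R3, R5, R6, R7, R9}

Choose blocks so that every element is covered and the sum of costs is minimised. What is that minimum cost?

B, D, E together cover every element (B ∪ D ∪ E = {R0, R1, R2, R3, R4, R5, R6, R7, R8, R9}); total cost 6 + 13 + 12 = 31.
No covering selection has total cost below 31.

31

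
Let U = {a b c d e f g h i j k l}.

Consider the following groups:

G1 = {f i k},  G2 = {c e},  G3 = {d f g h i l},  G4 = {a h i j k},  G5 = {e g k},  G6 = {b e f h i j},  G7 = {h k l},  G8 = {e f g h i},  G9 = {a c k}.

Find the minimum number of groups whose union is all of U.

3

Take {G3, G6, G9}. Their union is {a, b, c, d, e, f, g, h, i, j, k, l}, which is all 12 items.
Only G6 contains b, so G6 is forced; the remaining 6 items need at least 2 more groups (each remaining group adds at most 3) — so at least 3 groups are needed, and 3 is optimal.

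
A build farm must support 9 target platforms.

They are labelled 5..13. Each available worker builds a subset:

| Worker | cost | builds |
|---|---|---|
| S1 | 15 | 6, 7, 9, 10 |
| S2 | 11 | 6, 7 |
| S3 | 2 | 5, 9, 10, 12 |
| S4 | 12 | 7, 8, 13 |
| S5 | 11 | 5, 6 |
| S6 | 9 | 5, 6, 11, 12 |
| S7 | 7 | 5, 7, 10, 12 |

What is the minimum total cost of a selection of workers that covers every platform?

S3, S4, S6 together cover every platform (S3 ∪ S4 ∪ S6 = {5, 6, 7, 8, 9, 10, 11, 12, 13}); total cost 2 + 12 + 9 = 23.
No covering selection has total cost below 23.

23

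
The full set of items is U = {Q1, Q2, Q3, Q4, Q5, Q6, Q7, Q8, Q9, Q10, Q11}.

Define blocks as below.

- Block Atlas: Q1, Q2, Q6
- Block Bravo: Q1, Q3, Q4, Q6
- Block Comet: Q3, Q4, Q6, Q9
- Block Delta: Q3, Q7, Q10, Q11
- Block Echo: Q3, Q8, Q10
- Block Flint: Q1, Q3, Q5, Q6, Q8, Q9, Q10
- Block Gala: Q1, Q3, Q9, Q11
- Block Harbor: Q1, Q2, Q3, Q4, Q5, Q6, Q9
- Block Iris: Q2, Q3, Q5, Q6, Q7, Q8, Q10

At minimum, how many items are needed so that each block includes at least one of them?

H = {Q1, Q3} meets every block (each contains at least one member of H), and |H| = 2.
The blocks Atlas, Delta are pairwise disjoint, so any hitting set needs a separate item for each — at least 2. Hence 2 is optimal.

2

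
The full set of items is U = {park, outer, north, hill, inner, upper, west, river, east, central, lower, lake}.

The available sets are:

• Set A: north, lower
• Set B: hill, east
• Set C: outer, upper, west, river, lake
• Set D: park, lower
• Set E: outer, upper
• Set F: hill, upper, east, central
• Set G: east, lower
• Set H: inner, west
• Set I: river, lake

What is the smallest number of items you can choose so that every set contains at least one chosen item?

5

The 5 items {outer, hill, west, lower, lake} hit every set.
The sets B, D, E, H, I are pairwise disjoint, so any hitting set needs a separate item for each — at least 5. Hence 5 is optimal.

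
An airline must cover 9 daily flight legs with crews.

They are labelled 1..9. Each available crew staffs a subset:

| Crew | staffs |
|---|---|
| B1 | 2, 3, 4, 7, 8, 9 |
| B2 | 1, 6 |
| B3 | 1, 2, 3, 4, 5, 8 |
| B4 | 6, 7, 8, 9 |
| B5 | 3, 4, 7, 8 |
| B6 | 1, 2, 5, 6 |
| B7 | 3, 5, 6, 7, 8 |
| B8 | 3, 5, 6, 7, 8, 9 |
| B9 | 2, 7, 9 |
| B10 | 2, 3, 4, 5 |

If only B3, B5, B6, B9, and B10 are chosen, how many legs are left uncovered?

Union of B3, B5, B6, B9, B10 = {1, 2, 3, 4, 5, 6, 7, 8, 9} — that's every leg, so 0 are uncovered.

0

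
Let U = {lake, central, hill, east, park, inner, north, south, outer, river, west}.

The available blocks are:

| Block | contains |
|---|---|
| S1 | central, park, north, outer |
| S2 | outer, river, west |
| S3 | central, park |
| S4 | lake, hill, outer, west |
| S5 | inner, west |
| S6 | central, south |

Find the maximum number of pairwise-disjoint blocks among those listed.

2

S5, S6 are pairwise disjoint (S5={inner,west}; S6={central,south}).
Every remaining block overlaps one of these, and no 3 of the listed blocks are pairwise disjoint, so 2 is the maximum.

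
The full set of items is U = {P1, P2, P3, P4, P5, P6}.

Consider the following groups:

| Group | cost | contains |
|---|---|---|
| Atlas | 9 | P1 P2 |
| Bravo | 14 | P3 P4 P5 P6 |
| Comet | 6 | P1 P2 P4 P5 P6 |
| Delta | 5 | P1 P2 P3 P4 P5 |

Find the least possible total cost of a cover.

11

Comet, Delta together cover every item (Comet ∪ Delta = {P1, P2, P3, P4, P5, P6}); total cost 6 + 5 = 11.
No covering selection has total cost below 11.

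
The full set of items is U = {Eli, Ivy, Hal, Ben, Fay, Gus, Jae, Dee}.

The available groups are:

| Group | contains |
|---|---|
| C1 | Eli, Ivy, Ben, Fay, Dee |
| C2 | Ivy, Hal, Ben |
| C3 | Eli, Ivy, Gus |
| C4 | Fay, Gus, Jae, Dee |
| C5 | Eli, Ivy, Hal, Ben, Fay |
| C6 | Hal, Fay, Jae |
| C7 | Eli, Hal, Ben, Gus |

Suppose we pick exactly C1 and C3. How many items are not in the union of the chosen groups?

2

Union of C1, C3 = {Eli, Ivy, Ben, Fay, Gus, Dee}.
Not covered: Hal, Jae — 2 items.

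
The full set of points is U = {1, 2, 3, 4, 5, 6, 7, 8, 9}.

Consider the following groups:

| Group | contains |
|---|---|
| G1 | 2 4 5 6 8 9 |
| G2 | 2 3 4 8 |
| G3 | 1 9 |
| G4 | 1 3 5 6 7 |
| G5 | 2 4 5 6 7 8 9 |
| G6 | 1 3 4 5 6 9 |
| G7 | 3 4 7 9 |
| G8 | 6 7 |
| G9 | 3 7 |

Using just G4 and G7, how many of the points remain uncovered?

2

Union of G4, G7 = {1, 3, 4, 5, 6, 7, 9}.
Not covered: 2, 8 — 2 points.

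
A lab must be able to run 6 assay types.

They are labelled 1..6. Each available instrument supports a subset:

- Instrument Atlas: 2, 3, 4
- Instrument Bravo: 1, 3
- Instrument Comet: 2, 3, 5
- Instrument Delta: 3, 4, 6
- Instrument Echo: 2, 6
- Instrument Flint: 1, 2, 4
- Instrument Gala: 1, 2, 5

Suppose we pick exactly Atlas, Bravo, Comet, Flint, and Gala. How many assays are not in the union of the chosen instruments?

Union of Atlas, Bravo, Comet, Flint, Gala = {1, 2, 3, 4, 5}.
Not covered: 6 — 1 assay.

1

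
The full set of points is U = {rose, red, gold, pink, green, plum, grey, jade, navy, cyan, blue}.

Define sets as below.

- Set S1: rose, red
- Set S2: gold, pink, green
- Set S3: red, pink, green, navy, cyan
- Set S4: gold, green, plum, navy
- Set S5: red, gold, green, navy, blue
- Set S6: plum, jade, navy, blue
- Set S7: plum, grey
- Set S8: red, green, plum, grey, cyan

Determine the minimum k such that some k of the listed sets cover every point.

4

S1, S2, S6, and S8 cover everything between them: the union {rose, red, gold, pink, green, plum, grey, jade, navy, cyan, blue} is all of U.
Only S1 contains rose, so S1 is forced; the remaining 9 points need at least 3 more sets (each remaining set adds at most 4) — so at least 4 sets are needed, and 4 is optimal.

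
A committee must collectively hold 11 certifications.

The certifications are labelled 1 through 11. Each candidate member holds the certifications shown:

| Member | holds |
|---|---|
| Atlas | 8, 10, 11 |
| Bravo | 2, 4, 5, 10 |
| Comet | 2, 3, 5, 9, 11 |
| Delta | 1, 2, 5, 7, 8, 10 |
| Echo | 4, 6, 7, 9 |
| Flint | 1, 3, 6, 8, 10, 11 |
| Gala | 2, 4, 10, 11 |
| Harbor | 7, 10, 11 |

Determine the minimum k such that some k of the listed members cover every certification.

3

Comet and Delta and Echo together: Comet ∪ Delta ∪ Echo = {1, 2, 3, 4, 5, 6, 7, 8, 9, 10, 11} — every certification is covered.
No 2 of the 8 members cover everything (all 28 combinations miss at least one certification), so 3 is optimal.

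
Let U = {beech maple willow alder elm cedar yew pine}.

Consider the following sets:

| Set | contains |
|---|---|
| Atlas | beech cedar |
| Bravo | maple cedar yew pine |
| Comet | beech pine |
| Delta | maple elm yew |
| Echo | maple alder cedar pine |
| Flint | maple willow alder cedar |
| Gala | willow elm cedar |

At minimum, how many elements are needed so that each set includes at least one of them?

Take H = {beech, maple, cedar}. Each listed set contains at least one of these, so H is a hitting set of size 3.
No choice of 2 elements meets every set, so 3 is the minimum.

3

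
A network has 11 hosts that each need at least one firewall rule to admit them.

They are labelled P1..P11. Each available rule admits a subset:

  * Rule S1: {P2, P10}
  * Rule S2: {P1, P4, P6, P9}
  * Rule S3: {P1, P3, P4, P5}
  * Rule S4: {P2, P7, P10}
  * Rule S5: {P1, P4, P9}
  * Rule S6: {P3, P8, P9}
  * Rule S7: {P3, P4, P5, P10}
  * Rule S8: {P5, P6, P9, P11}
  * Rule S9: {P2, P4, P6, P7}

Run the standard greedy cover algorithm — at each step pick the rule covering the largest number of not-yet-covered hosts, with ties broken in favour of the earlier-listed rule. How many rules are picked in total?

Greedy: pick S2 (covers 4 new) → pick S4 (covers 3 new) → pick S3 (covers 2 new) → pick S6 (covers 1 new) → pick S8 (covers 1 new). Total picks: 5.
(The true minimum cover uses only 4 rules, so greedy is not optimal here.)

5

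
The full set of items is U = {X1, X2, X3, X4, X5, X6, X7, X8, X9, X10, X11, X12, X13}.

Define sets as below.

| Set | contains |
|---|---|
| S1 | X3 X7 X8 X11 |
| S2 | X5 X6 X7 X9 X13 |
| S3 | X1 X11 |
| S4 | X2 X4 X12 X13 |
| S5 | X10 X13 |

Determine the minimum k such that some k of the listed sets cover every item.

5

S1 and S2 and S3 and S4 and S5 together: S1 ∪ S2 ∪ S3 ∪ S4 ∪ S5 = {X1, X2, X3, X4, X5, X6, X7, X8, X9, X10, X11, X12, X13} — every item is covered.
No 4 of the 5 sets cover everything (all 5 combinations miss at least one item), so 5 is optimal.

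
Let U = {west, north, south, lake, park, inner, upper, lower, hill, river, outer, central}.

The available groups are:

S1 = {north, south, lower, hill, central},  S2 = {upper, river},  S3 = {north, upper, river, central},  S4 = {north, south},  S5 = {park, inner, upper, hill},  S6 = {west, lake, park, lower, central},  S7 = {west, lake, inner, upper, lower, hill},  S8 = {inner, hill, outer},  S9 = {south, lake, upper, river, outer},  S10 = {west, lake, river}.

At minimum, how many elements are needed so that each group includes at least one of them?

4

The 4 elements {south, lake, inner, upper} hit every group.
The groups S2, S4, S6, S8 are pairwise disjoint, so any hitting set needs a separate element for each — at least 4. Hence 4 is optimal.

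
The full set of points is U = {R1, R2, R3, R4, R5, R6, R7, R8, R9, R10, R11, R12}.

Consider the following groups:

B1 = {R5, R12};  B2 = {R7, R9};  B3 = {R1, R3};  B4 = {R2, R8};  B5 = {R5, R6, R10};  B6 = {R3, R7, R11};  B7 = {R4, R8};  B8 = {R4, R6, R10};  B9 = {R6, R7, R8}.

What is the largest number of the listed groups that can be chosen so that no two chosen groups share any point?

B1, B2, B3, B4, B8 are pairwise disjoint (B1={R5,R12}; B2={R7,R9}; B3={R1,R3}; B4={R2,R8}; B8={R4,R6,R10}).
Every remaining group overlaps one of these, and no 6 of the listed groups are pairwise disjoint, so 5 is the maximum.

5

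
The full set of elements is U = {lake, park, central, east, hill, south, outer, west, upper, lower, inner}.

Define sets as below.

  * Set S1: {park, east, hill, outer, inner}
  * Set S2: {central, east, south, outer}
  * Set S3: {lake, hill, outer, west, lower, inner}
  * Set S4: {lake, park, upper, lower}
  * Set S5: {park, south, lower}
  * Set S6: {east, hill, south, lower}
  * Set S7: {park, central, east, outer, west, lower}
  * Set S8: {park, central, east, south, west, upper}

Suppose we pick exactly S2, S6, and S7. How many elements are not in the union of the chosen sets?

3

Union of S2, S6, S7 = {park, central, east, hill, south, outer, west, lower}.
Not covered: lake, upper, inner — 3 elements.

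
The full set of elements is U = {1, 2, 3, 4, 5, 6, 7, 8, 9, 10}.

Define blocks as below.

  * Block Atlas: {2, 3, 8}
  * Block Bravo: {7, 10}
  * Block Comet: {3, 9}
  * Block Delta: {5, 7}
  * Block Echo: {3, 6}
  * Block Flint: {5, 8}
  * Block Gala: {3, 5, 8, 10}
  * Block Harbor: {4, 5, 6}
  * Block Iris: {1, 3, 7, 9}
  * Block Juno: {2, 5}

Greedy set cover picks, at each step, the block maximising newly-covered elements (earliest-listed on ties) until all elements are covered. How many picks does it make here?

4

Greedy: pick Gala (covers 4 new) → pick Iris (covers 3 new) → pick Harbor (covers 2 new) → pick Atlas (covers 1 new). Total picks: 4.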